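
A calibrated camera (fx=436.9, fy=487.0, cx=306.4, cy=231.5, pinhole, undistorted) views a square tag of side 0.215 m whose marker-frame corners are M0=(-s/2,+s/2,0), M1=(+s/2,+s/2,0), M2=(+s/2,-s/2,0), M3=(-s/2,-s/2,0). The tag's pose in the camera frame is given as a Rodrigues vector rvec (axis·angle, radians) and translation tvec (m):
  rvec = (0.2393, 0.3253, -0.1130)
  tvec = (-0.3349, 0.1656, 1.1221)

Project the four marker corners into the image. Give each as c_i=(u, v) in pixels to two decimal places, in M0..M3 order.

c0=(150.89, 345.80) c1=(220.67, 346.35) c2=(203.88, 256.29) c3=(132.31, 261.33)

Intrinsics K: fx=436.9, fy=487.0, cx=306.4, cy=231.5
Marker side s = 0.215 m; corners in marker frame (Z=0):
  M0 = (-0.1075, +0.1075, 0)
  M1 = (+0.1075, +0.1075, 0)
  M2 = (+0.1075, -0.1075, 0)
  M3 = (-0.1075, -0.1075, 0)
rvec = (0.2393, 0.3253, -0.1130), |rvec| = θ = 0.41935 rad = 24.027°
Rodrigues: sinθ=0.40717, 1−cosθ=0.08665; R = I + sinθ·[k]× + (1−cosθ)·[k]×²:
    [+0.94157 +0.14807 +0.30253]
    [-0.07136 +0.96549 -0.25046]
    [-0.32917 +0.21424 +0.91965]
t = (-0.3349, 0.1656, 1.1221) m
M0: Pc = R·M0+t = (-0.42020, +0.27706, +1.18052); u = 436.9·(-0.42020)/1.18052 + 306.4 = 150.8869, v = 487.0·(+0.27706)/1.18052 + 231.5 = 345.7967
M1: Pc = R·M1+t = (-0.21776, +0.26172, +1.10974); u = 436.9·(-0.21776)/1.10974 + 306.4 = 220.6677, v = 487.0·(+0.26172)/1.10974 + 231.5 = 346.3528
M2: Pc = R·M2+t = (-0.24960, +0.05414, +1.06368); u = 436.9·(-0.24960)/1.06368 + 306.4 = 203.8791, v = 487.0·(+0.05414)/1.06368 + 231.5 = 256.2867
M3: Pc = R·M3+t = (-0.45204, +0.06948, +1.13446); u = 436.9·(-0.45204)/1.13446 + 306.4 = 132.3123, v = 487.0·(+0.06948)/1.13446 + 231.5 = 261.3268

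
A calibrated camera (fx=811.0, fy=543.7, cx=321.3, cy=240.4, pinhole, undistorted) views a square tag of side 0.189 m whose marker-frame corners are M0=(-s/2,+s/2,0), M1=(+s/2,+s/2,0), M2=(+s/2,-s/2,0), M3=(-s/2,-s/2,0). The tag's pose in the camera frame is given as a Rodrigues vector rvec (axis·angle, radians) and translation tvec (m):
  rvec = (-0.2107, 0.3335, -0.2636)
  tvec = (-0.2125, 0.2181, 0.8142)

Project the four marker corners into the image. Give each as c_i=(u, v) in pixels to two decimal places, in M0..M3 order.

c0=(46.03, 462.58) c1=(209.03, 439.93) c2=(173.95, 308.65) c3=(21.96, 338.51)

Intrinsics K: fx=811.0, fy=543.7, cx=321.3, cy=240.4
Marker side s = 0.189 m; corners in marker frame (Z=0):
  M0 = (-0.0945, +0.0945, 0)
  M1 = (+0.0945, +0.0945, 0)
  M2 = (+0.0945, -0.0945, 0)
  M3 = (-0.0945, -0.0945, 0)
rvec = (-0.2107, 0.3335, -0.2636), |rvec| = θ = 0.47445 rad = 27.184°
Rodrigues: sinθ=0.45685, 1−cosθ=0.11046; R = I + sinθ·[k]× + (1−cosθ)·[k]×²:
    [+0.91133 +0.21934 +0.34838]
    [-0.28830 +0.94412 +0.15975]
    [-0.29387 -0.24602 +0.92364]
t = (-0.2125, 0.2181, 0.8142) m
M0: Pc = R·M0+t = (-0.27789, +0.33456, +0.81872); u = 811.0·(-0.27789)/0.81872 + 321.3 = 46.0283, v = 543.7·(+0.33456)/0.81872 + 240.4 = 462.5784
M1: Pc = R·M1+t = (-0.10565, +0.28007, +0.76318); u = 811.0·(-0.10565)/0.76318 + 321.3 = 209.0283, v = 543.7·(+0.28007)/0.76318 + 240.4 = 439.9293
M2: Pc = R·M2+t = (-0.14711, +0.10164, +0.80968); u = 811.0·(-0.14711)/0.80968 + 321.3 = 173.9526, v = 543.7·(+0.10164)/0.80968 + 240.4 = 308.6488
M3: Pc = R·M3+t = (-0.31935, +0.15613, +0.86522); u = 811.0·(-0.31935)/0.86522 + 321.3 = 21.9641, v = 543.7·(+0.15613)/0.86522 + 240.4 = 338.5082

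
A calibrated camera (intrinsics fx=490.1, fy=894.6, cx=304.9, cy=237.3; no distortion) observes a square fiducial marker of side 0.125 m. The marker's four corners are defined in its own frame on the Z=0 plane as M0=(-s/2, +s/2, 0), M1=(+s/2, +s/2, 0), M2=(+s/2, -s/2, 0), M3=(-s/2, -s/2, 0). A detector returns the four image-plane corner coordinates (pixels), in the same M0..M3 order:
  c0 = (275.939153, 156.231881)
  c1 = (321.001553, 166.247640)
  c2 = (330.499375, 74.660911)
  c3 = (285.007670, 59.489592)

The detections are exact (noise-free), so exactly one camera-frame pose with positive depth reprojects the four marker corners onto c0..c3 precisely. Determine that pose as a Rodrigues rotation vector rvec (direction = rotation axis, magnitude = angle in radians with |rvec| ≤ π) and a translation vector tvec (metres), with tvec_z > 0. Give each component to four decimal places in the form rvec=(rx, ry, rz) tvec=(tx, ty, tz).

Intrinsics K: fx=490.1, fy=894.6, cx=304.9, cy=237.3
Marker side s = 0.125 m; corners in marker frame (Z=0):
  M0 = (-0.0625, +0.0625, 0)
  M1 = (+0.0625, +0.0625, 0)
  M2 = (+0.0625, -0.0625, 0)
  M3 = (-0.0625, -0.0625, 0)
Detected image corners:
  c0 = (275.939153, 156.231881) px
  c1 = (321.001553, 166.247640) px
  c2 = (330.499375, 74.660911) px
  c3 = (285.007670, 59.489592) px
Planar DLT: solve 8×8 A·h = b for H (H[2,2]=1):
  H  [+488.42727 -25.43723 +303.65439]
  H  [+148.08033 +771.18572 +114.79586]
  H  [+0.41644 +0.16124 +1.00000]
B = K⁻¹H; ‖b₁‖=0.848751, ‖b₂‖=0.848751; λ = 2/(‖b₁‖+‖b₂‖) = 1.178202, sign → tz>0 ⇒ λ=+1.178202
r₁ = λ·B[:,0] = (+0.86894,+0.06487,+0.49065); r₂ = λ·B[:,1] = (-0.17933,+0.96527,+0.18997)
r₃ = r₁×r₂ = (-0.46129,-0.25306,+0.85040); SVD([r₁ r₂ r₃]) → R = UVᵀ:
  R  [+0.86894 -0.17933 -0.46129]
  R  [+0.06487 +0.96527 -0.25306]
  R  [+0.49065 +0.18997 +0.85040]
t = (-0.00299, -0.16134, +1.17820) m
tr R = 2.684606; θ = arccos((tr R − 1)/2) = 0.569255 rad = 32.616°
axis k = ((R−Rᵀ)₃₂, (R−Rᵀ)₁₃, (R−Rᵀ)₂₁) / (2 sinθ) = (+0.410972, -0.883053, +0.226537)
rvec = θ·k = (+0.233948, -0.502682, +0.128958)

rvec=(0.2339, -0.5027, 0.1290) tvec=(-0.0030, -0.1613, 1.1782)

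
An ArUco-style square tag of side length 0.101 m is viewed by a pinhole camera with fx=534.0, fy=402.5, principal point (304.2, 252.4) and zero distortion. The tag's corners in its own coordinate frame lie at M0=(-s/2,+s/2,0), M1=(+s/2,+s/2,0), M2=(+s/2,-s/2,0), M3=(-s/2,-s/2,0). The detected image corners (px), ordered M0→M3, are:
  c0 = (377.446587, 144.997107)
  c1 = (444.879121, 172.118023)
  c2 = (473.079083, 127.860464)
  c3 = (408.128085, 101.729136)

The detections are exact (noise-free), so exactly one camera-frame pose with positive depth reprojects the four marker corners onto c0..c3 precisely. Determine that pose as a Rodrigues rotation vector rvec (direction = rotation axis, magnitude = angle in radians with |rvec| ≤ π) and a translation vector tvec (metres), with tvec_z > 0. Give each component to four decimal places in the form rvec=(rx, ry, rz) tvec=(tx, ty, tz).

Intrinsics K: fx=534.0, fy=402.5, cx=304.2, cy=252.4
Marker side s = 0.101 m; corners in marker frame (Z=0):
  M0 = (-0.0505, +0.0505, 0)
  M1 = (+0.0505, +0.0505, 0)
  M2 = (+0.0505, -0.0505, 0)
  M3 = (-0.0505, -0.0505, 0)
Detected image corners:
  c0 = (377.446587, 144.997107) px
  c1 = (444.879121, 172.118023) px
  c2 = (473.079083, 127.860464) px
  c3 = (408.128085, 101.729136) px
Planar DLT: solve 8×8 A·h = b for H (H[2,2]=1):
  H  [+655.78844 -449.28363 +426.16121]
  H  [+263.74328 +382.65576 +136.26780]
  H  [+0.00154 -0.37051 +1.00000]
B = K⁻¹H; ‖b₁‖=1.390724, ‖b₂‖=1.390724; λ = 2/(‖b₁‖+‖b₂‖) = 0.719050, sign → tz>0 ⇒ λ=+0.719050
r₁ = λ·B[:,0] = (+0.88241,+0.47047,+0.00110); r₂ = λ·B[:,1] = (-0.45321,+0.85066,-0.26641)
r₃ = r₁×r₂ = (-0.12628,+0.23458,+0.96386); SVD([r₁ r₂ r₃]) → R = UVᵀ:
  R  [+0.88241 -0.45321 -0.12628]
  R  [+0.47047 +0.85066 +0.23458]
  R  [+0.00110 -0.26641 +0.96386]
t = (+0.16423, -0.20747, +0.71905) m
tr R = 2.696933; θ = arccos((tr R − 1)/2) = 0.557716 rad = 31.955°
axis k = ((R−Rᵀ)₃₂, (R−Rᵀ)₁₃, (R−Rᵀ)₂₁) / (2 sinθ) = (-0.473309, -0.120344, +0.872637)
rvec = θ·k = (-0.263972, -0.067118, +0.486683)

rvec=(-0.2640, -0.0671, 0.4867) tvec=(0.1642, -0.2075, 0.7190)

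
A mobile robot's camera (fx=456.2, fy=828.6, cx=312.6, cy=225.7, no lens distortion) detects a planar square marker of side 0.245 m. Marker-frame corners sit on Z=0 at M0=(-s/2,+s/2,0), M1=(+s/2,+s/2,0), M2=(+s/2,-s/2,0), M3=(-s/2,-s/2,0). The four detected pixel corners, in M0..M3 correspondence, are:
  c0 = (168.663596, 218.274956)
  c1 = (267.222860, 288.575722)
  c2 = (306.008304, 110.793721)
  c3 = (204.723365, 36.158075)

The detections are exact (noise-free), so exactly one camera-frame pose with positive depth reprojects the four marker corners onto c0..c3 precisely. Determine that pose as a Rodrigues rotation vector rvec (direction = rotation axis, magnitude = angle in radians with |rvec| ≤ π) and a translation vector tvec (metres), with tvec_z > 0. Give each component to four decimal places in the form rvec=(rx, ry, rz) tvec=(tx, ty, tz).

rvec=(0.1430, -0.0223, 0.3821) tvec=(-0.1743, -0.0766, 1.0471)

Intrinsics K: fx=456.2, fy=828.6, cx=312.6, cy=225.7
Marker side s = 0.245 m; corners in marker frame (Z=0):
  M0 = (-0.1225, +0.1225, 0)
  M1 = (+0.1225, +0.1225, 0)
  M2 = (+0.1225, -0.1225, 0)
  M3 = (-0.1225, -0.1225, 0)
Detected image corners:
  c0 = (168.663596, 218.274956) px
  c1 = (267.222860, 288.575722) px
  c2 = (306.008304, 110.793721) px
  c3 = (204.723365, 36.158075) px
Planar DLT: solve 8×8 A·h = b for H (H[2,2]=1):
  H  [+418.75651 -122.30888 +236.64388]
  H  [+303.24572 +755.48062 +165.07593]
  H  [+0.04648 +0.12875 +1.00000]
B = K⁻¹H; ‖b₁‖=0.955051, ‖b₂‖=0.955051; λ = 2/(‖b₁‖+‖b₂‖) = 1.047065, sign → tz>0 ⇒ λ=+1.047065
r₁ = λ·B[:,0] = (+0.92778,+0.36994,+0.04866); r₂ = λ·B[:,1] = (-0.37309,+0.91795,+0.13480)
r₃ = r₁×r₂ = (+0.00520,-0.14323,+0.98968); SVD([r₁ r₂ r₃]) → R = UVᵀ:
  R  [+0.92778 -0.37309 +0.00520]
  R  [+0.36994 +0.91795 -0.14323]
  R  [+0.04866 +0.13480 +0.98968]
t = (-0.17433, -0.07661, +1.04706) m
tr R = 2.835404; θ = arccos((tr R − 1)/2) = 0.408540 rad = 23.408°
axis k = ((R−Rᵀ)₃₂, (R−Rᵀ)₁₃, (R−Rᵀ)₂₁) / (2 sinθ) = (+0.349926, -0.054705, +0.935179)
rvec = θ·k = (+0.142958, -0.022349, +0.382058)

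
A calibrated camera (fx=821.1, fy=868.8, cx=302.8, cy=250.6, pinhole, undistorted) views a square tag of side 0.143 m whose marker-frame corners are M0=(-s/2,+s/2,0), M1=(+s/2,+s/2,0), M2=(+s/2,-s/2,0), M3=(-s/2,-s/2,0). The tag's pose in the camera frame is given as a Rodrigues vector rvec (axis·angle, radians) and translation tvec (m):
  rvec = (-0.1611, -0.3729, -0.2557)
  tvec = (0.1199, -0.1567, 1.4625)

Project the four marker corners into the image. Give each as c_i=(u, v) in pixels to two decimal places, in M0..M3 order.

c0=(346.09, 206.22) c1=(415.80, 189.69) c2=(393.03, 111.07) c3=(323.21, 124.47)

Intrinsics K: fx=821.1, fy=868.8, cx=302.8, cy=250.6
Marker side s = 0.143 m; corners in marker frame (Z=0):
  M0 = (-0.0715, +0.0715, 0)
  M1 = (+0.0715, +0.0715, 0)
  M2 = (+0.0715, -0.0715, 0)
  M3 = (-0.0715, -0.0715, 0)
rvec = (-0.1611, -0.3729, -0.2557), |rvec| = θ = 0.47999 rad = 27.501°
Rodrigues: sinθ=0.46177, 1−cosθ=0.11300; R = I + sinθ·[k]× + (1−cosθ)·[k]×²:
    [+0.89973 +0.27546 -0.33854]
    [-0.21653 +0.95520 +0.20175]
    [+0.37895 -0.10822 +0.91907]
t = (0.1199, -0.1567, 1.4625) m
M0: Pc = R·M0+t = (+0.07526, -0.07292, +1.42767); u = 821.1·(+0.07526)/1.42767 + 302.8 = 346.0873, v = 868.8·(-0.07292)/1.42767 + 250.6 = 206.2242
M1: Pc = R·M1+t = (+0.20393, -0.10388, +1.48186); u = 821.1·(+0.20393)/1.48186 + 302.8 = 415.7958, v = 868.8·(-0.10388)/1.48186 + 250.6 = 189.6932
M2: Pc = R·M2+t = (+0.16454, -0.24048, +1.49733); u = 821.1·(+0.16454)/1.49733 + 302.8 = 393.0271, v = 868.8·(-0.24048)/1.49733 + 250.6 = 111.0665
M3: Pc = R·M3+t = (+0.03587, -0.20952, +1.44314); u = 821.1·(+0.03587)/1.44314 + 302.8 = 323.2111, v = 868.8·(-0.20952)/1.44314 + 250.6 = 124.4678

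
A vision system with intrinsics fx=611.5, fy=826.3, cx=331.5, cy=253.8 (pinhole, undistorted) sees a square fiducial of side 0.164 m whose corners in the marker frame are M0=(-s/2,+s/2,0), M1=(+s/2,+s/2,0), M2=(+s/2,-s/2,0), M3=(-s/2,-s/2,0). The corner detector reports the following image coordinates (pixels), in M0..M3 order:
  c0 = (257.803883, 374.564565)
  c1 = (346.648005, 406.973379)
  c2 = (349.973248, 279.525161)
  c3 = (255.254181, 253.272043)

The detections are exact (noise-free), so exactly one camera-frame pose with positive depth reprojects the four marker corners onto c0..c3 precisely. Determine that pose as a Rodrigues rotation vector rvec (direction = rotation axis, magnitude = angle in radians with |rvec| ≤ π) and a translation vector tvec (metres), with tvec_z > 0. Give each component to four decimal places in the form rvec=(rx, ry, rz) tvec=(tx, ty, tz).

rvec=(0.3768, 0.4248, 0.1044) tvec=(-0.0486, 0.0898, 0.9721)

Intrinsics K: fx=611.5, fy=826.3, cx=331.5, cy=253.8
Marker side s = 0.164 m; corners in marker frame (Z=0):
  M0 = (-0.0820, +0.0820, 0)
  M1 = (+0.0820, +0.0820, 0)
  M2 = (+0.0820, -0.0820, 0)
  M3 = (-0.0820, -0.0820, 0)
Detected image corners:
  c0 = (257.803883, 374.564565) px
  c1 = (346.648005, 406.973379) px
  c2 = (349.973248, 279.525161) px
  c3 = (255.254181, 253.272043) px
Planar DLT: solve 8×8 A·h = b for H (H[2,2]=1):
  H  [+440.08480 +115.74675 +300.93307]
  H  [+50.16288 +885.45218 +330.09239]
  H  [-0.39345 +0.38864 +1.00000]
B = K⁻¹H; ‖b₁‖=1.028695, ‖b₂‖=1.028695; λ = 2/(‖b₁‖+‖b₂‖) = 0.972105, sign → tz>0 ⇒ λ=+0.972105
r₁ = λ·B[:,0] = (+0.90695,+0.17649,-0.38248); r₂ = λ·B[:,1] = (-0.02081,+0.92565,+0.37780)
r₃ = r₁×r₂ = (+0.42072,-0.33469,+0.84319); SVD([r₁ r₂ r₃]) → R = UVᵀ:
  R  [+0.90695 -0.02081 +0.42072]
  R  [+0.17649 +0.92565 -0.33469]
  R  [-0.38248 +0.37780 +0.84319]
t = (-0.04859, +0.08975, +0.97211) m
tr R = 2.675797; θ = arccos((tr R − 1)/2) = 0.577374 rad = 33.081°
axis k = ((R−Rᵀ)₃₂, (R−Rᵀ)₁₃, (R−Rᵀ)₂₁) / (2 sinθ) = (+0.652673, +0.735767, +0.180736)
rvec = θ·k = (+0.376837, +0.424813, +0.104352)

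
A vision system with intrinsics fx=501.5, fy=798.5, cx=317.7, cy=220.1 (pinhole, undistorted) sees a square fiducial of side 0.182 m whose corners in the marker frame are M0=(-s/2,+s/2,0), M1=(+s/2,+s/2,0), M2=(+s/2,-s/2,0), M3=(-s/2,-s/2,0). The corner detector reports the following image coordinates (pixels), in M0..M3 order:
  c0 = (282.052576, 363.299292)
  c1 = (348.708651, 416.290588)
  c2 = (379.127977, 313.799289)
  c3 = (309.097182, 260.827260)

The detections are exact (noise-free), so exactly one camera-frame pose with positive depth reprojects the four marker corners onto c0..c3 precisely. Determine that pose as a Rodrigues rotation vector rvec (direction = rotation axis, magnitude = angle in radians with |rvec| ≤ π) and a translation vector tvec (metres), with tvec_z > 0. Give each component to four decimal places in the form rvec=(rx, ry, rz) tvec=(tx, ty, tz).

Intrinsics K: fx=501.5, fy=798.5, cx=317.7, cy=220.1
Marker side s = 0.182 m; corners in marker frame (Z=0):
  M0 = (-0.0910, +0.0910, 0)
  M1 = (+0.0910, +0.0910, 0)
  M2 = (+0.0910, -0.0910, 0)
  M3 = (-0.0910, -0.0910, 0)
Detected image corners:
  c0 = (282.052576, 363.299292) px
  c1 = (348.708651, 416.290588) px
  c2 = (379.127977, 313.799289) px
  c3 = (309.097182, 260.827260) px
Planar DLT: solve 8×8 A·h = b for H (H[2,2]=1):
  H  [+337.05176 -84.39626 +329.09476]
  H  [+251.81293 +638.41909 +339.31187]
  H  [-0.11607 +0.22252 +1.00000]
B = K⁻¹H; ‖b₁‖=0.830705, ‖b₂‖=0.830705; λ = 2/(‖b₁‖+‖b₂‖) = 1.203796, sign → tz>0 ⇒ λ=+1.203796
r₁ = λ·B[:,0] = (+0.89757,+0.41814,-0.13973); r₂ = λ·B[:,1] = (-0.37228,+0.88863,+0.26786)
r₃ = r₁×r₂ = (+0.23617,-0.18841,+0.95327); SVD([r₁ r₂ r₃]) → R = UVᵀ:
  R  [+0.89757 -0.37228 +0.23617]
  R  [+0.41814 +0.88863 -0.18841]
  R  [-0.13973 +0.26786 +0.95327]
t = (+0.02735, +0.17972, +1.20380) m
tr R = 2.739472; θ = arccos((tr R − 1)/2) = 0.516130 rad = 29.572°
axis k = ((R−Rᵀ)₃₂, (R−Rᵀ)₁₃, (R−Rᵀ)₂₁) / (2 sinθ) = (+0.462267, +0.380831, +0.800798)
rvec = θ·k = (+0.238590, +0.196558, +0.413315)

rvec=(0.2386, 0.1966, 0.4133) tvec=(0.0274, 0.1797, 1.2038)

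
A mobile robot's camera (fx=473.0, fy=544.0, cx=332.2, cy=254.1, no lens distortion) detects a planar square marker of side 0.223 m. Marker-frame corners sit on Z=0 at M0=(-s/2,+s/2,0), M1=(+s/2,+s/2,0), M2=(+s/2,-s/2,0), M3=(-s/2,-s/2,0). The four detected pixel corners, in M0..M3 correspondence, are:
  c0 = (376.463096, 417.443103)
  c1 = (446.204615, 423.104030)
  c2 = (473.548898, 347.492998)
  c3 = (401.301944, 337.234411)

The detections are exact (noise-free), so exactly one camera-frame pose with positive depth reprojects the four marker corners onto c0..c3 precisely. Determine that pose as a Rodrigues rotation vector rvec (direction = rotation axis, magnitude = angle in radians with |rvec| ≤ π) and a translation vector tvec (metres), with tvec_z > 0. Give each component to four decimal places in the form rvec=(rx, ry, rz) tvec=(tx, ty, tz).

rvec=(0.3671, -0.2850, 0.2184) tvec=(0.2554, 0.3074, 1.3024)

Intrinsics K: fx=473.0, fy=544.0, cx=332.2, cy=254.1
Marker side s = 0.223 m; corners in marker frame (Z=0):
  M0 = (-0.1115, +0.1115, 0)
  M1 = (+0.1115, +0.1115, 0)
  M2 = (+0.1115, -0.1115, 0)
  M3 = (-0.1115, -0.1115, 0)
Detected image corners:
  c0 = (376.463096, 417.443103) px
  c1 = (446.204615, 423.104030) px
  c2 = (473.548898, 347.492998) px
  c3 = (401.301944, 337.234411) px
Planar DLT: solve 8×8 A·h = b for H (H[2,2]=1):
  H  [+419.83195 -12.64329 +424.96923]
  H  [+126.72547 +443.00122 +382.49454]
  H  [+0.23947 +0.24626 +1.00000]
B = K⁻¹H; ‖b₁‖=0.767827, ‖b₂‖=0.767827; λ = 2/(‖b₁‖+‖b₂‖) = 1.302377, sign → tz>0 ⇒ λ=+1.302377
r₁ = λ·B[:,0] = (+0.93694,+0.15771,+0.31188); r₂ = λ·B[:,1] = (-0.26007,+0.91077,+0.32073)
r₃ = r₁×r₂ = (-0.23347,-0.38161,+0.89435); SVD([r₁ r₂ r₃]) → R = UVᵀ:
  R  [+0.93694 -0.26007 -0.23347]
  R  [+0.15771 +0.91077 -0.38161]
  R  [+0.31188 +0.32073 +0.89435]
t = (+0.25543, +0.30739, +1.30238) m
tr R = 2.742059; θ = arccos((tr R − 1)/2) = 0.513502 rad = 29.421°
axis k = ((R−Rᵀ)₃₂, (R−Rᵀ)₁₃, (R−Rᵀ)₂₁) / (2 sinθ) = (+0.714880, -0.555085, +0.425239)
rvec = θ·k = (+0.367092, -0.285037, +0.218361)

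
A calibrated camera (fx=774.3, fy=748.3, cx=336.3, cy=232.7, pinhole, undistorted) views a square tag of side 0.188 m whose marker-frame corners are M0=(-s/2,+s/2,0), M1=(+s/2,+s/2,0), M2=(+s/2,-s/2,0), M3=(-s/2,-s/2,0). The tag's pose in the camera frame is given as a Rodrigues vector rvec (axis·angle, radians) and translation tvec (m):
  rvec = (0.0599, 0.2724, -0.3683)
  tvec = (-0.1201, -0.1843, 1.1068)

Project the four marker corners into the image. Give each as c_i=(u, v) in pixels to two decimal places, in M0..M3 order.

Intrinsics K: fx=774.3, fy=748.3, cx=336.3, cy=232.7
Marker side s = 0.188 m; corners in marker frame (Z=0):
  M0 = (-0.0940, +0.0940, 0)
  M1 = (+0.0940, +0.0940, 0)
  M2 = (+0.0940, -0.0940, 0)
  M3 = (-0.0940, -0.0940, 0)
rvec = (0.0599, 0.2724, -0.3683), |rvec| = θ = 0.46199 rad = 26.470°
Rodrigues: sinθ=0.44573, 1−cosθ=0.10483; R = I + sinθ·[k]× + (1−cosθ)·[k]×²:
    [+0.89693 +0.36335 +0.25198]
    [-0.34732 +0.93161 -0.10707]
    [-0.27365 +0.00852 +0.96179]
t = (-0.1201, -0.1843, 1.1068) m
M0: Pc = R·M0+t = (-0.17026, -0.06408, +1.13332); u = 774.3·(-0.17026)/1.13332 + 336.3 = 219.9789, v = 748.3·(-0.06408)/1.13332 + 232.7 = 190.3899
M1: Pc = R·M1+t = (-0.00163, -0.12938, +1.08188); u = 774.3·(-0.00163)/1.08188 + 336.3 = 335.1309, v = 748.3·(-0.12938)/1.08188 + 232.7 = 143.2142
M2: Pc = R·M2+t = (-0.06994, -0.30452, +1.08028); u = 774.3·(-0.06994)/1.08028 + 336.3 = 286.1671, v = 748.3·(-0.30452)/1.08028 + 232.7 = 21.7611
M3: Pc = R·M3+t = (-0.23857, -0.23922, +1.13172); u = 774.3·(-0.23857)/1.13172 + 336.3 = 173.0780, v = 748.3·(-0.23922)/1.13172 + 232.7 = 74.5245

c0=(219.98, 190.39) c1=(335.13, 143.21) c2=(286.17, 21.76) c3=(173.08, 74.52)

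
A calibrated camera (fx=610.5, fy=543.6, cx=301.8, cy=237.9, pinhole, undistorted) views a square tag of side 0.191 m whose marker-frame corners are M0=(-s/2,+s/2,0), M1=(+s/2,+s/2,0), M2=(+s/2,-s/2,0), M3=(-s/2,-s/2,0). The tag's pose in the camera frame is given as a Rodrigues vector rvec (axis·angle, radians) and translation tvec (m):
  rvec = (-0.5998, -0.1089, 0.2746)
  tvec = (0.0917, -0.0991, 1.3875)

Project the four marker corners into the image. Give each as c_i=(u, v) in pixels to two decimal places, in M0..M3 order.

c0=(292.12, 217.10) c1=(375.82, 239.41) c2=(388.25, 182.46) c3=(310.93, 161.68)

Intrinsics K: fx=610.5, fy=543.6, cx=301.8, cy=237.9
Marker side s = 0.191 m; corners in marker frame (Z=0):
  M0 = (-0.0955, +0.0955, 0)
  M1 = (+0.0955, +0.0955, 0)
  M2 = (+0.0955, -0.0955, 0)
  M3 = (-0.0955, -0.0955, 0)
rvec = (-0.5998, -0.1089, 0.2746), |rvec| = θ = 0.66860 rad = 38.308°
Rodrigues: sinθ=0.61989, 1−cosθ=0.21531; R = I + sinθ·[k]× + (1−cosθ)·[k]×²:
    [+0.95797 -0.22313 -0.18030]
    [+0.28605 +0.79040 +0.54170]
    [+0.02164 -0.57050 +0.82101]
t = (0.0917, -0.0991, 1.3875) m
M0: Pc = R·M0+t = (-0.02110, -0.05093, +1.33095); u = 610.5·(-0.02110)/1.33095 + 301.8 = 292.1237, v = 543.6·(-0.05093)/1.33095 + 237.9 = 217.0968
M1: Pc = R·M1+t = (+0.16188, +0.00370, +1.33508); u = 610.5·(+0.16188)/1.33508 + 301.8 = 375.8222, v = 543.6·(+0.00370)/1.33508 + 237.9 = 239.4072
M2: Pc = R·M2+t = (+0.20450, -0.14727, +1.44405); u = 610.5·(+0.20450)/1.44405 + 301.8 = 388.2544, v = 543.6·(-0.14727)/1.44405 + 237.9 = 182.4632
M3: Pc = R·M3+t = (+0.02152, -0.20190, +1.43992); u = 610.5·(+0.02152)/1.43992 + 301.8 = 310.9254, v = 543.6·(-0.20190)/1.43992 + 237.9 = 161.6777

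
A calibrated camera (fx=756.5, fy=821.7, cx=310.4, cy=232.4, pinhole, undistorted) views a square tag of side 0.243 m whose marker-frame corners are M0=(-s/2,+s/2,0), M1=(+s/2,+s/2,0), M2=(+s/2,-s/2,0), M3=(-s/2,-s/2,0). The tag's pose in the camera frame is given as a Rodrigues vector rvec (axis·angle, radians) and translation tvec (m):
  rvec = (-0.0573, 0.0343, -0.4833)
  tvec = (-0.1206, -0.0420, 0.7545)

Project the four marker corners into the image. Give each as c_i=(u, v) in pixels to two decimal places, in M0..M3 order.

Intrinsics K: fx=756.5, fy=821.7, cx=310.4, cy=232.4
Marker side s = 0.243 m; corners in marker frame (Z=0):
  M0 = (-0.1215, +0.1215, 0)
  M1 = (+0.1215, +0.1215, 0)
  M2 = (+0.1215, -0.1215, 0)
  M3 = (-0.1215, -0.1215, 0)
rvec = (-0.0573, 0.0343, -0.4833), |rvec| = θ = 0.48789 rad = 27.954°
Rodrigues: sinθ=0.46876, 1−cosθ=0.11668; R = I + sinθ·[k]× + (1−cosθ)·[k]×²:
    [+0.88493 +0.46339 +0.04653]
    [-0.46532 +0.88390 +0.04693]
    [-0.01938 -0.06318 +0.99781]
t = (-0.1206, -0.0420, 0.7545) m
M0: Pc = R·M0+t = (-0.17182, +0.12193, +0.74918); u = 756.5·(-0.17182)/0.74918 + 310.4 = 136.9035, v = 821.7·(+0.12193)/0.74918 + 232.4 = 366.1327
M1: Pc = R·M1+t = (+0.04322, +0.00886, +0.74447); u = 756.5·(+0.04322)/0.74447 + 310.4 = 354.3196, v = 821.7·(+0.00886)/0.74447 + 232.4 = 242.1768
M2: Pc = R·M2+t = (-0.06938, -0.20593, +0.75982); u = 756.5·(-0.06938)/0.75982 + 310.4 = 241.3207, v = 821.7·(-0.20593)/0.75982 + 232.4 = 9.6997
M3: Pc = R·M3+t = (-0.28442, -0.09286, +0.76453); u = 756.5·(-0.28442)/0.76453 + 310.4 = 28.9666, v = 821.7·(-0.09286)/0.76453 + 232.4 = 132.5985

c0=(136.90, 366.13) c1=(354.32, 242.18) c2=(241.32, 9.70) c3=(28.97, 132.60)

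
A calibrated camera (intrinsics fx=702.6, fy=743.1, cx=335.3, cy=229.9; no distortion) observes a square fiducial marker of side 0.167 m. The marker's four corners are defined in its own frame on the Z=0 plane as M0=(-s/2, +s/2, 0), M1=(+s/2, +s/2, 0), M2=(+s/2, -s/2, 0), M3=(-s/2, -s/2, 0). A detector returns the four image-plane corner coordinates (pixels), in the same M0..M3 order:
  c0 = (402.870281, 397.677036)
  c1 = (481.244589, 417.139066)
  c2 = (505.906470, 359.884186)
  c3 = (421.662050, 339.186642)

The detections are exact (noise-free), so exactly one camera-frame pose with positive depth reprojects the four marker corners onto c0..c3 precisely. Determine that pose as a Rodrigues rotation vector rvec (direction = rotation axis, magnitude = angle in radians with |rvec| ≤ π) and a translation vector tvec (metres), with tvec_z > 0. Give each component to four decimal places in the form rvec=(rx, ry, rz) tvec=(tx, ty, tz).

rvec=(0.6428, 0.1005, 0.2077) tvec=(0.2359, 0.2848, 1.4149)

Intrinsics K: fx=702.6, fy=743.1, cx=335.3, cy=229.9
Marker side s = 0.167 m; corners in marker frame (Z=0):
  M0 = (-0.0835, +0.0835, 0)
  M1 = (+0.0835, +0.0835, 0)
  M2 = (+0.0835, -0.0835, 0)
  M3 = (-0.0835, -0.0835, 0)
Detected image corners:
  c0 = (402.870281, 397.677036) px
  c1 = (481.244589, 417.139066) px
  c2 = (505.906470, 359.884186) px
  c3 = (421.662050, 339.186642) px
Planar DLT: solve 8×8 A·h = b for H (H[2,2]=1):
  H  [+477.07203 +63.27450 +452.46479]
  H  [+112.43208 +508.11321 +379.48617]
  H  [-0.02028 +0.42689 +1.00000]
B = K⁻¹H; ‖b₁‖=0.706774, ‖b₂‖=0.706774; λ = 2/(‖b₁‖+‖b₂‖) = 1.414879, sign → tz>0 ⇒ λ=+1.414879
r₁ = λ·B[:,0] = (+0.97441,+0.22295,-0.02869); r₂ = λ·B[:,1] = (-0.16082,+0.78060,+0.60399)
r₃ = r₁×r₂ = (+0.15705,-0.58392,+0.79647); SVD([r₁ r₂ r₃]) → R = UVᵀ:
  R  [+0.97441 -0.16082 +0.15705]
  R  [+0.22295 +0.78060 -0.58392]
  R  [-0.02869 +0.60399 +0.79647]
t = (+0.23594, +0.28482, +1.41488) m
tr R = 2.551478; θ = arccos((tr R − 1)/2) = 0.682911 rad = 39.128°
axis k = ((R−Rᵀ)₃₂, (R−Rᵀ)₁₃, (R−Rᵀ)₂₁) / (2 sinθ) = (+0.941213, +0.147170, +0.304071)
rvec = θ·k = (+0.642765, +0.100504, +0.207653)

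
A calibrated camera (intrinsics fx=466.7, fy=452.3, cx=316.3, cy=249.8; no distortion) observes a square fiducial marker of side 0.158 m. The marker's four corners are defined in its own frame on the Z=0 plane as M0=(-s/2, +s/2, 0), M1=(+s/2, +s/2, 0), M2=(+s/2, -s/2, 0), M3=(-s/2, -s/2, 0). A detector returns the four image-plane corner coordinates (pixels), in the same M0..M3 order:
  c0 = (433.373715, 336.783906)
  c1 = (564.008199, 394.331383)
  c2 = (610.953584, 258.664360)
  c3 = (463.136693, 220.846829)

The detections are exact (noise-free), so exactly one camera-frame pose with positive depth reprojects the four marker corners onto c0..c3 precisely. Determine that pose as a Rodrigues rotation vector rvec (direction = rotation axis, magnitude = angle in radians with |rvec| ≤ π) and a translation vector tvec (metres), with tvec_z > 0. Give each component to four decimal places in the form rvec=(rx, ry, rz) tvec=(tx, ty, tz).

rvec=(0.1772, 0.7081, 0.2485) tvec=(0.2211, 0.0621, 0.5305)

Intrinsics K: fx=466.7, fy=452.3, cx=316.3, cy=249.8
Marker side s = 0.158 m; corners in marker frame (Z=0):
  M0 = (-0.0790, +0.0790, 0)
  M1 = (+0.0790, +0.0790, 0)
  M2 = (+0.0790, -0.0790, 0)
  M3 = (-0.0790, -0.0790, 0)
Detected image corners:
  c0 = (433.373715, 336.783906) px
  c1 = (564.008199, 394.331383) px
  c2 = (610.953584, 258.664360) px
  c3 = (463.136693, 220.846829) px
Planar DLT: solve 8×8 A·h = b for H (H[2,2]=1):
  H  [+274.93209 +0.30669 +510.75474]
  H  [-49.09629 +929.57875 +302.74305]
  H  [-1.16684 +0.45966 +1.00000]
B = K⁻¹H; ‖b₁‖=1.884896, ‖b₂‖=1.884896; λ = 2/(‖b₁‖+‖b₂‖) = 0.530533, sign → tz>0 ⇒ λ=+0.530533
r₁ = λ·B[:,0] = (+0.73209,+0.28430,-0.61905); r₂ = λ·B[:,1] = (-0.16493,+0.95568,+0.24386)
r₃ = r₁×r₂ = (+0.66094,-0.07643,+0.74653); SVD([r₁ r₂ r₃]) → R = UVᵀ:
  R  [+0.73209 -0.16493 +0.66094]
  R  [+0.28430 +0.95568 -0.07643]
  R  [-0.61905 +0.24386 +0.74653]
t = (+0.22105, +0.06210, +0.53053) m
tr R = 2.434303; θ = arccos((tr R − 1)/2) = 0.771090 rad = 44.180°
axis k = ((R−Rᵀ)₃₂, (R−Rᵀ)₁₃, (R−Rᵀ)₂₁) / (2 sinθ) = (+0.229795, +0.918323, +0.322299)
rvec = θ·k = (+0.177193, +0.708110, +0.248521)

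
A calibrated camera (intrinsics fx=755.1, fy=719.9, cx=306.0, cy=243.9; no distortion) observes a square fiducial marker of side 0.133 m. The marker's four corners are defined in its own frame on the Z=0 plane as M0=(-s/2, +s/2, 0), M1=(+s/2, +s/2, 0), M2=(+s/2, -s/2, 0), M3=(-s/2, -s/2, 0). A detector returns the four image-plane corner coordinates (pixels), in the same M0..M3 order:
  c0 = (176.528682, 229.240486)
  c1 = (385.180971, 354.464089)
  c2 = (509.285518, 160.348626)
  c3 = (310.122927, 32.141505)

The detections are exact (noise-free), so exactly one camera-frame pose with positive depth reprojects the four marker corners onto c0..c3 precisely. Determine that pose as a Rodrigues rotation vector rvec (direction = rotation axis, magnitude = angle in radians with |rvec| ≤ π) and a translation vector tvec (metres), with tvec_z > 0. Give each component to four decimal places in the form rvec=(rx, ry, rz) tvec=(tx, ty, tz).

rvec=(-0.0507, -0.1199, 0.5644) tvec=(0.0227, -0.0286, 0.4104)

Intrinsics K: fx=755.1, fy=719.9, cx=306.0, cy=243.9
Marker side s = 0.133 m; corners in marker frame (Z=0):
  M0 = (-0.0665, +0.0665, 0)
  M1 = (+0.0665, +0.0665, 0)
  M2 = (+0.0665, -0.0665, 0)
  M3 = (-0.0665, -0.0665, 0)
Detected image corners:
  c0 = (176.528682, 229.240486) px
  c1 = (385.180971, 354.464089) px
  c2 = (509.285518, 160.348626) px
  c3 = (310.122927, 32.141505) px
Planar DLT: solve 8×8 A·h = b for H (H[2,2]=1):
  H  [+1616.30228 -1036.19139 +347.76512]
  H  [+999.89475 +1432.34888 +193.78878]
  H  [+0.24221 -0.19687 +1.00000]
B = K⁻¹H; ‖b₁‖=2.436764, ‖b₂‖=2.436764; λ = 2/(‖b₁‖+‖b₂‖) = 0.410380, sign → tz>0 ⇒ λ=+0.410380
r₁ = λ·B[:,0] = (+0.83814,+0.53632,+0.09940); r₂ = λ·B[:,1] = (-0.53041,+0.84388,-0.08079)
r₃ = r₁×r₂ = (-0.12721,+0.01499,+0.99176); SVD([r₁ r₂ r₃]) → R = UVᵀ:
  R  [+0.83814 -0.53041 -0.12721]
  R  [+0.53632 +0.84388 +0.01499]
  R  [+0.09940 -0.08079 +0.99176]
t = (+0.02270, -0.02857, +0.41038) m
tr R = 2.673791; θ = arccos((tr R − 1)/2) = 0.579210 rad = 33.186°
axis k = ((R−Rᵀ)₃₂, (R−Rᵀ)₁₃, (R−Rᵀ)₂₁) / (2 sinθ) = (-0.087493, -0.207000, +0.974421)
rvec = θ·k = (-0.050677, -0.119897, +0.564394)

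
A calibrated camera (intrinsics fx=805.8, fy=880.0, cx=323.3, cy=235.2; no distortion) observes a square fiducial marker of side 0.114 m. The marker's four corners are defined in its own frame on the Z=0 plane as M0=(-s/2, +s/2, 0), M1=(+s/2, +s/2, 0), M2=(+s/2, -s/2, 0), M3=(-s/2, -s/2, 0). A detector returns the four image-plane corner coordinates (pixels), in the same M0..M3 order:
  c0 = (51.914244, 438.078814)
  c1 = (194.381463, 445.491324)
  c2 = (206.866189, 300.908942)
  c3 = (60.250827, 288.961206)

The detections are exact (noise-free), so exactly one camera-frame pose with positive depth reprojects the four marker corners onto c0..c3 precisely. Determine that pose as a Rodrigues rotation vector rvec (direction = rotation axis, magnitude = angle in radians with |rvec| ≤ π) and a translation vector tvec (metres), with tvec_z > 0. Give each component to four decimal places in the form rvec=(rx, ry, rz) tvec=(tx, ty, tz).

Intrinsics K: fx=805.8, fy=880.0, cx=323.3, cy=235.2
Marker side s = 0.114 m; corners in marker frame (Z=0):
  M0 = (-0.0570, +0.0570, 0)
  M1 = (+0.0570, +0.0570, 0)
  M2 = (+0.0570, -0.0570, 0)
  M3 = (-0.0570, -0.0570, 0)
Detected image corners:
  c0 = (51.914244, 438.078814) px
  c1 = (194.381463, 445.491324) px
  c2 = (206.866189, 300.908942) px
  c3 = (60.250827, 288.961206) px
Planar DLT: solve 8×8 A·h = b for H (H[2,2]=1):
  H  [+1300.11365 -56.93210 +129.31575]
  H  [+177.84315 +1387.31820 +369.55980]
  H  [+0.25311 +0.26997 +1.00000]
B = K⁻¹H; ‖b₁‖=1.538818, ‖b₂‖=1.538817; λ = 2/(‖b₁‖+‖b₂‖) = 0.649850, sign → tz>0 ⇒ λ=+0.649850
r₁ = λ·B[:,0] = (+0.98250,+0.08737,+0.16448); r₂ = λ·B[:,1] = (-0.11630,+0.97760,+0.17544)
r₃ = r₁×r₂ = (-0.14547,-0.19150,+0.97065); SVD([r₁ r₂ r₃]) → R = UVᵀ:
  R  [+0.98250 -0.11630 -0.14547]
  R  [+0.08737 +0.97760 -0.19150]
  R  [+0.16448 +0.17544 +0.97065]
t = (-0.15644, +0.09922, +0.64985) m
tr R = 2.930750; θ = arccos((tr R − 1)/2) = 0.263918 rad = 15.121°
axis k = ((R−Rᵀ)₃₂, (R−Rᵀ)₁₃, (R−Rᵀ)₂₁) / (2 sinθ) = (+0.703322, -0.594090, +0.390380)
rvec = θ·k = (+0.185619, -0.156791, +0.103028)

rvec=(0.1856, -0.1568, 0.1030) tvec=(-0.1564, 0.0992, 0.6498)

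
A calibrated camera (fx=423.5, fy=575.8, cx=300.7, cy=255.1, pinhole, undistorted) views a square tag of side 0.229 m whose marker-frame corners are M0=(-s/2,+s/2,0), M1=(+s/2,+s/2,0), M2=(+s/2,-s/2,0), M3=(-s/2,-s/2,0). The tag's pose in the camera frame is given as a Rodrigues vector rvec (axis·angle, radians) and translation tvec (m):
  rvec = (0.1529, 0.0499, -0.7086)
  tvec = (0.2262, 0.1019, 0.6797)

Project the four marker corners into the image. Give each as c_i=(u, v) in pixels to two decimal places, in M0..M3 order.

c0=(429.23, 468.60) c1=(541.21, 351.14) c2=(455.01, 204.44) c3=(341.21, 331.63)

Intrinsics K: fx=423.5, fy=575.8, cx=300.7, cy=255.1
Marker side s = 0.229 m; corners in marker frame (Z=0):
  M0 = (-0.1145, +0.1145, 0)
  M1 = (+0.1145, +0.1145, 0)
  M2 = (+0.1145, -0.1145, 0)
  M3 = (-0.1145, -0.1145, 0)
rvec = (0.1529, 0.0499, -0.7086), |rvec| = θ = 0.72662 rad = 41.632°
Rodrigues: sinθ=0.66435, 1−cosθ=0.25258; R = I + sinθ·[k]× + (1−cosθ)·[k]×²:
    [+0.75861 +0.65152 -0.00621]
    [-0.64422 +0.74861 -0.15671]
    [-0.09745 +0.12288 +0.98762]
t = (0.2262, 0.1019, 0.6797) m
M0: Pc = R·M0+t = (+0.21394, +0.26138, +0.70493); u = 423.5·(+0.21394)/0.70493 + 300.7 = 429.2281, v = 575.8·(+0.26138)/0.70493 + 255.1 = 468.6001
M1: Pc = R·M1+t = (+0.38766, +0.11385, +0.68261); u = 423.5·(+0.38766)/0.68261 + 300.7 = 541.2084, v = 575.8·(+0.11385)/0.68261 + 255.1 = 351.1378
M2: Pc = R·M2+t = (+0.23846, -0.05758, +0.65447); u = 423.5·(+0.23846)/0.65447 + 300.7 = 455.0051, v = 575.8·(-0.05758)/0.65447 + 255.1 = 204.4420
M3: Pc = R·M3+t = (+0.06474, +0.08995, +0.67679); u = 423.5·(+0.06474)/0.67679 + 300.7 = 341.2114, v = 575.8·(+0.08995)/0.67679 + 255.1 = 331.6255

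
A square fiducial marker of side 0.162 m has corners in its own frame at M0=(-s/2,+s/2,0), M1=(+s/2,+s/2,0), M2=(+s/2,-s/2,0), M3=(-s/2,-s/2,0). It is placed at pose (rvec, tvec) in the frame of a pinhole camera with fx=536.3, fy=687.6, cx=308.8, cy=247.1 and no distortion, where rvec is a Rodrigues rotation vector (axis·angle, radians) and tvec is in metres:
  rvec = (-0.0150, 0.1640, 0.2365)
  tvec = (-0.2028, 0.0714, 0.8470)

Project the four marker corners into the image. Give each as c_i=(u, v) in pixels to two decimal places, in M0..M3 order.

c0=(122.19, 352.04) c1=(216.14, 386.36) c2=(240.50, 256.55) c3=(145.72, 226.20)

Intrinsics K: fx=536.3, fy=687.6, cx=308.8, cy=247.1
Marker side s = 0.162 m; corners in marker frame (Z=0):
  M0 = (-0.0810, +0.0810, 0)
  M1 = (+0.0810, +0.0810, 0)
  M2 = (+0.0810, -0.0810, 0)
  M3 = (-0.0810, -0.0810, 0)
rvec = (-0.0150, 0.1640, 0.2365), |rvec| = θ = 0.28819 rad = 16.512°
Rodrigues: sinθ=0.28422, 1−cosθ=0.04124; R = I + sinθ·[k]× + (1−cosθ)·[k]×²:
    [+0.95887 -0.23446 +0.15998]
    [+0.23202 +0.97212 +0.03405]
    [-0.16350 +0.00447 +0.98653]
t = (-0.2028, 0.0714, 0.8470) m
M0: Pc = R·M0+t = (-0.29946, +0.13135, +0.86061); u = 536.3·(-0.29946)/0.86061 + 308.8 = 122.1867, v = 687.6·(+0.13135)/0.86061 + 247.1 = 352.0433
M1: Pc = R·M1+t = (-0.14412, +0.16893, +0.83412); u = 536.3·(-0.14412)/0.83412 + 308.8 = 216.1356, v = 687.6·(+0.16893)/0.83412 + 247.1 = 386.3603
M2: Pc = R·M2+t = (-0.10614, +0.01145, +0.83339); u = 536.3·(-0.10614)/0.83339 + 308.8 = 240.4976, v = 687.6·(+0.01145)/0.83339 + 247.1 = 256.5487
M3: Pc = R·M3+t = (-0.26148, -0.02613, +0.85988); u = 536.3·(-0.26148)/0.85988 + 308.8 = 145.7192, v = 687.6·(-0.02613)/0.85988 + 247.1 = 226.2014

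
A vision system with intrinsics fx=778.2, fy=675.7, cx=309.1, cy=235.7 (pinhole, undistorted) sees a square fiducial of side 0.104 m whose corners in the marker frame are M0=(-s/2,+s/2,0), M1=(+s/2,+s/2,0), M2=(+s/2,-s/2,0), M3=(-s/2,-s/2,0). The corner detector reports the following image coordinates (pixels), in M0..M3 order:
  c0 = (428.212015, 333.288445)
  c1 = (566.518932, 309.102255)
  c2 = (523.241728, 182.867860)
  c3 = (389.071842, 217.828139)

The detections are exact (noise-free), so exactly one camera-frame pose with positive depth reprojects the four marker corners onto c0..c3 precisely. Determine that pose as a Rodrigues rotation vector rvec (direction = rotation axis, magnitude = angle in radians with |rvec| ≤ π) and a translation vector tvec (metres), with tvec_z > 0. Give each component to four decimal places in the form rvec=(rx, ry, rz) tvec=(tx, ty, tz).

Intrinsics K: fx=778.2, fy=675.7, cx=309.1, cy=235.7
Marker side s = 0.104 m; corners in marker frame (Z=0):
  M0 = (-0.0520, +0.0520, 0)
  M1 = (+0.0520, +0.0520, 0)
  M2 = (+0.0520, -0.0520, 0)
  M3 = (-0.0520, -0.0520, 0)
Detected image corners:
  c0 = (428.212015, 333.288445) px
  c1 = (566.518932, 309.102255) px
  c2 = (523.241728, 182.867860) px
  c3 = (389.071842, 217.828139) px
Planar DLT: solve 8×8 A·h = b for H (H[2,2]=1):
  H  [+897.69680 +380.83463 +473.66558]
  H  [-509.92981 +1151.72905 +261.34093]
  H  [-0.86470 -0.03043 +1.00000]
B = K⁻¹H; ‖b₁‖=1.787178, ‖b₂‖=1.787178; λ = 2/(‖b₁‖+‖b₂‖) = 0.559541, sign → tz>0 ⇒ λ=+0.559541
r₁ = λ·B[:,0] = (+0.83764,-0.25349,-0.48384); r₂ = λ·B[:,1] = (+0.28059,+0.95968,-0.01703)
r₃ = r₁×r₂ = (+0.46864,-0.12150,+0.87499); SVD([r₁ r₂ r₃]) → R = UVᵀ:
  R  [+0.83764 +0.28059 +0.46864]
  R  [-0.25349 +0.95968 -0.12150]
  R  [-0.48384 -0.01703 +0.87499]
t = (+0.11833, +0.02123, +0.55954) m
tr R = 2.672310; θ = arccos((tr R − 1)/2) = 0.580561 rad = 33.264°
axis k = ((R−Rᵀ)₃₂, (R−Rᵀ)₁₃, (R−Rᵀ)₂₁) / (2 sinθ) = (+0.095233, +0.868269, -0.486867)
rvec = θ·k = (+0.055289, +0.504083, -0.282656)

rvec=(0.0553, 0.5041, -0.2827) tvec=(0.1183, 0.0212, 0.5595)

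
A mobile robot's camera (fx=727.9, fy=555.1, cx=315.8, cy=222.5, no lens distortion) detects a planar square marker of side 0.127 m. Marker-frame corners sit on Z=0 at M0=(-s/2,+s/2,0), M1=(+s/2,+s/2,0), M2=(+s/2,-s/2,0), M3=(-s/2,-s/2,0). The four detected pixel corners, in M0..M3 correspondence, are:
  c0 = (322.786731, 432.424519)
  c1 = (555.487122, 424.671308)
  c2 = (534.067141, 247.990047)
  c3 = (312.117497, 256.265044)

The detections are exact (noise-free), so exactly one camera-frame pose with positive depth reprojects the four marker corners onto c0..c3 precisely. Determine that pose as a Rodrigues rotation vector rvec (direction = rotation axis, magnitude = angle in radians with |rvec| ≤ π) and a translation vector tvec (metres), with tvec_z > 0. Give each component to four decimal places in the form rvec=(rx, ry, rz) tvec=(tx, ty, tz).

Intrinsics K: fx=727.9, fy=555.1, cx=315.8, cy=222.5
Marker side s = 0.127 m; corners in marker frame (Z=0):
  M0 = (-0.0635, +0.0635, 0)
  M1 = (+0.0635, +0.0635, 0)
  M2 = (+0.0635, -0.0635, 0)
  M3 = (-0.0635, -0.0635, 0)
Detected image corners:
  c0 = (322.786731, 432.424519) px
  c1 = (555.487122, 424.671308) px
  c2 = (534.067141, 247.990047) px
  c3 = (312.117497, 256.265044) px
Planar DLT: solve 8×8 A·h = b for H (H[2,2]=1):
  H  [+1771.69027 -33.09175 +430.63712]
  H  [-76.79069 +1263.35884 +338.27793]
  H  [-0.04008 -0.36955 +1.00000]
B = K⁻¹H; ‖b₁‖=2.454736, ‖b₂‖=2.454736; λ = 2/(‖b₁‖+‖b₂‖) = 0.407376, sign → tz>0 ⇒ λ=+0.407376
r₁ = λ·B[:,0] = (+0.99863,-0.04981,-0.01633); r₂ = λ·B[:,1] = (+0.04679,+0.98749,-0.15055)
r₃ = r₁×r₂ = (+0.02362,+0.14958,+0.98847); SVD([r₁ r₂ r₃]) → R = UVᵀ:
  R  [+0.99863 +0.04679 +0.02362]
  R  [-0.04981 +0.98749 +0.14958]
  R  [-0.01633 -0.15055 +0.98847]
t = (+0.06427, +0.08497, +0.40738) m
tr R = 2.974588; θ = arccos((tr R − 1)/2) = 0.159580 rad = 9.143°
axis k = ((R−Rᵀ)₃₂, (R−Rᵀ)₁₃, (R−Rᵀ)₂₁) / (2 sinθ) = (-0.944352, +0.125694, -0.303975)
rvec = θ·k = (-0.150700, +0.020058, -0.048509)

rvec=(-0.1507, 0.0201, -0.0485) tvec=(0.0643, 0.0850, 0.4074)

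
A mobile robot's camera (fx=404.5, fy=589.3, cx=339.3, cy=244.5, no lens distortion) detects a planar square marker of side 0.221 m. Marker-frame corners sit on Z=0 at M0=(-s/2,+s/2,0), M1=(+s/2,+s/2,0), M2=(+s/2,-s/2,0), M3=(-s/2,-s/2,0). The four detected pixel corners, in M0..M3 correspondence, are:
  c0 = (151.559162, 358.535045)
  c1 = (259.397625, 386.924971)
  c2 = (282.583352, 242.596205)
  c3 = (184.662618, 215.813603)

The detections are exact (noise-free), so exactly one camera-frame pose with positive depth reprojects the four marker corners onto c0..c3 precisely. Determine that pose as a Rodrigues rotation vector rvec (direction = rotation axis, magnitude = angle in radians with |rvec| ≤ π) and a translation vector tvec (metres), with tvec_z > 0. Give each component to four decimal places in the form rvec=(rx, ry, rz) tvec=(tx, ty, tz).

rvec=(-0.3742, -0.0620, 0.1788) tvec=(-0.2536, 0.0778, 0.8625)

Intrinsics K: fx=404.5, fy=589.3, cx=339.3, cy=244.5
Marker side s = 0.221 m; corners in marker frame (Z=0):
  M0 = (-0.1105, +0.1105, 0)
  M1 = (+0.1105, +0.1105, 0)
  M2 = (+0.1105, -0.1105, 0)
  M3 = (-0.1105, -0.1105, 0)
Detected image corners:
  c0 = (151.559162, 358.535045) px
  c1 = (259.397625, 386.924971) px
  c2 = (282.583352, 242.596205) px
  c3 = (184.662618, 215.813603) px
Planar DLT: solve 8×8 A·h = b for H (H[2,2]=1):
  H  [+471.37647 -221.14952 +220.39469]
  H  [+134.13646 +520.75839 +297.62484]
  H  [+0.03151 -0.42758 +1.00000]
B = K⁻¹H; ‖b₁‖=1.159360, ‖b₂‖=1.159360; λ = 2/(‖b₁‖+‖b₂‖) = 0.862545, sign → tz>0 ⇒ λ=+0.862545
r₁ = λ·B[:,0] = (+0.98235,+0.18506,+0.02718); r₂ = λ·B[:,1] = (-0.16221,+0.91524,-0.36881)
r₃ = r₁×r₂ = (-0.09313,+0.35789,+0.92911); SVD([r₁ r₂ r₃]) → R = UVᵀ:
  R  [+0.98235 -0.16221 -0.09313]
  R  [+0.18506 +0.91524 +0.35789]
  R  [+0.02718 -0.36881 +0.92911]
t = (-0.25355, +0.07776, +0.86254) m
tr R = 2.826700; θ = arccos((tr R − 1)/2) = 0.419359 rad = 24.028°
axis k = ((R−Rᵀ)₃₂, (R−Rᵀ)₁₃, (R−Rᵀ)₂₁) / (2 sinθ) = (-0.892374, -0.147731, +0.426433)
rvec = θ·k = (-0.374225, -0.061952, +0.178828)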